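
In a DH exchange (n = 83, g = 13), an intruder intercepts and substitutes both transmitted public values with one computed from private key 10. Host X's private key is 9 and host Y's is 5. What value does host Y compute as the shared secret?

26

Host Y receives an intruder's public value M = 13^10 mod 83 instead of the honest one.
13^1 ≡ 13 (mod 83)
13^2 = (13^1)^2 ≡ 13^2 = 169 ≡ 3 (mod 83)
13^4 = (13^2)^2 ≡ 3^2 = 9 ≡ 9 (mod 83)
13^8 = (13^4)^2 ≡ 9^2 = 81 ≡ 81 (mod 83)
13^10 = 13^8 · 13^2 ≡ 81 · 3 ≡ 77 (mod 83).
So M = 77. Host Y computes K = M^5 mod 83.
77^1 ≡ 77 (mod 83)
77^2 = (77^1)^2 ≡ 77^2 = 5929 ≡ 36 (mod 83)
77^4 = (77^2)^2 ≡ 36^2 = 1296 ≡ 51 (mod 83)
77^5 = 77^4 · 77^1 ≡ 51 · 77 ≡ 26 (mod 83).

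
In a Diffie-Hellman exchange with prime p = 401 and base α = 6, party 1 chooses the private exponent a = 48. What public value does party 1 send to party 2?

25

Public value = 6^48 (mod 401).
6^1 ≡ 6 (mod 401)
6^2 = (6^1)^2 ≡ 6^2 = 36 ≡ 36 (mod 401)
6^4 = (6^2)^2 ≡ 36^2 = 1296 ≡ 93 (mod 401)
6^8 = (6^4)^2 ≡ 93^2 = 8649 ≡ 228 (mod 401)
6^16 = (6^8)^2 ≡ 228^2 = 51984 ≡ 255 (mod 401)
6^32 = (6^16)^2 ≡ 255^2 = 65025 ≡ 63 (mod 401)
6^48 = 6^32 · 6^16 ≡ 63 · 255 ≡ 25 (mod 401).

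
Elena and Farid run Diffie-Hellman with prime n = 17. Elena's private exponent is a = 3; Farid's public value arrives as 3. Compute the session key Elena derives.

Shared key K = 3^3 mod 17.
3^1 ≡ 3 (mod 17)
3^2 = (3^1)^2 ≡ 3^2 = 9 ≡ 9 (mod 17)
3^3 = 3^2 · 3^1 ≡ 9 · 3 ≡ 10 (mod 17).

10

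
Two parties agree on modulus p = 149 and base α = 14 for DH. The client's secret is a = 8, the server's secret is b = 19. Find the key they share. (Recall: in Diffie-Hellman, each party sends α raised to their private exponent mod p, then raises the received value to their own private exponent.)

The client sends A = α^a mod p = 14^8 mod 149.
14^1 ≡ 14 (mod 149)
14^2 = (14^1)^2 ≡ 14^2 = 196 ≡ 47 (mod 149)
14^4 = (14^2)^2 ≡ 47^2 = 2209 ≡ 123 (mod 149)
14^8 = (14^4)^2 ≡ 123^2 = 15129 ≡ 80 (mod 149)
So A = 80. The server then computes K = A^b mod p = 80^19 mod 149.
80^1 ≡ 80 (mod 149)
80^2 = (80^1)^2 ≡ 80^2 = 6400 ≡ 142 (mod 149)
80^4 = (80^2)^2 ≡ 142^2 = 20164 ≡ 49 (mod 149)
80^8 = (80^4)^2 ≡ 49^2 = 2401 ≡ 17 (mod 149)
80^16 = (80^8)^2 ≡ 17^2 = 289 ≡ 140 (mod 149)
80^19 = 80^16 · 80^2 · 80^1 ≡ 140 · 142 · 80 ≡ 123 (mod 149).

123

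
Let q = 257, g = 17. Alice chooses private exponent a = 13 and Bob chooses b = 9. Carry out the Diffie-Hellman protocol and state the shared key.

68

Alice sends A = g^a mod q = 17^13 mod 257.
17^1 ≡ 17 (mod 257)
17^2 = (17^1)^2 ≡ 17^2 = 289 ≡ 32 (mod 257)
17^4 = (17^2)^2 ≡ 32^2 = 1024 ≡ 253 (mod 257)
17^8 = (17^4)^2 ≡ 253^2 = 64009 ≡ 16 (mod 257)
17^13 = 17^8 · 17^4 · 17^1 ≡ 16 · 253 · 17 ≡ 197 (mod 257).
So A = 197. Bob then computes K = A^b mod q = 197^9 mod 257.
197^1 ≡ 197 (mod 257)
197^2 = (197^1)^2 ≡ 197^2 = 38809 ≡ 2 (mod 257)
197^4 = (197^2)^2 ≡ 2^2 = 4 ≡ 4 (mod 257)
197^8 = (197^4)^2 ≡ 4^2 = 16 ≡ 16 (mod 257)
197^9 = 197^8 · 197^1 ≡ 16 · 197 ≡ 68 (mod 257).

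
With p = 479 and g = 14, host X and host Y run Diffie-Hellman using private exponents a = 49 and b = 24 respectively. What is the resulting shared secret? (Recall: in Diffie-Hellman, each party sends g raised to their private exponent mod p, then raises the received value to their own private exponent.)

161

Host X sends A = g^a mod p = 14^49 mod 479.
14^1 ≡ 14 (mod 479)
14^2 = (14^1)^2 ≡ 14^2 = 196 ≡ 196 (mod 479)
14^4 = (14^2)^2 ≡ 196^2 = 38416 ≡ 96 (mod 479)
14^8 = (14^4)^2 ≡ 96^2 = 9216 ≡ 115 (mod 479)
14^16 = (14^8)^2 ≡ 115^2 = 13225 ≡ 292 (mod 479)
14^32 = (14^16)^2 ≡ 292^2 = 85264 ≡ 2 (mod 479)
14^49 = 14^32 · 14^16 · 14^1 ≡ 2 · 292 · 14 ≡ 33 (mod 479).
So A = 33. Host Y then computes K = A^b mod p = 33^24 mod 479.
33^1 ≡ 33 (mod 479)
33^2 = (33^1)^2 ≡ 33^2 = 1089 ≡ 131 (mod 479)
33^4 = (33^2)^2 ≡ 131^2 = 17161 ≡ 396 (mod 479)
33^8 = (33^4)^2 ≡ 396^2 = 156816 ≡ 183 (mod 479)
33^16 = (33^8)^2 ≡ 183^2 = 33489 ≡ 438 (mod 479)
33^24 = 33^16 · 33^8 ≡ 438 · 183 ≡ 161 (mod 479).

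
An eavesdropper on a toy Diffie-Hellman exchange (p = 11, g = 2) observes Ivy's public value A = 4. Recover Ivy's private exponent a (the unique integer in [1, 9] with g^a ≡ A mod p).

2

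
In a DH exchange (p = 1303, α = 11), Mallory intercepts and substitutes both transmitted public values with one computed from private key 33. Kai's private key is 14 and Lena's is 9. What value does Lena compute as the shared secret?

792

Lena receives Mallory's public value M = 11^33 mod 1303 instead of the honest one.
11^1 ≡ 11 (mod 1303)
11^2 = (11^1)^2 ≡ 11^2 = 121 ≡ 121 (mod 1303)
11^4 = (11^2)^2 ≡ 121^2 = 14641 ≡ 308 (mod 1303)
11^8 = (11^4)^2 ≡ 308^2 = 94864 ≡ 1048 (mod 1303)
11^16 = (11^8)^2 ≡ 1048^2 = 1098304 ≡ 1178 (mod 1303)
11^32 = (11^16)^2 ≡ 1178^2 = 1387684 ≡ 1292 (mod 1303)
11^33 = 11^32 · 11^1 ≡ 1292 · 11 ≡ 1182 (mod 1303).
So M = 1182. Lena computes K = M^9 mod 1303.
1182^1 ≡ 1182 (mod 1303)
1182^2 = (1182^1)^2 ≡ 1182^2 = 1397124 ≡ 308 (mod 1303)
1182^4 = (1182^2)^2 ≡ 308^2 = 94864 ≡ 1048 (mod 1303)
1182^8 = (1182^4)^2 ≡ 1048^2 = 1098304 ≡ 1178 (mod 1303)
1182^9 = 1182^8 · 1182^1 ≡ 1178 · 1182 ≡ 792 (mod 1303).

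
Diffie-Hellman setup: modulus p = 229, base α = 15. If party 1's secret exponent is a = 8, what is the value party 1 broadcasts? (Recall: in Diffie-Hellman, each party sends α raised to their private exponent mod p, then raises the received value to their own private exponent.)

27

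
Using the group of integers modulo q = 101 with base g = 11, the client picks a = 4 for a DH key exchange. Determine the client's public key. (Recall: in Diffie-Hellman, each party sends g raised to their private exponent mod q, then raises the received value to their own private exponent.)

97

Public value = 11^4 mod 101.
11^1 ≡ 11 (mod 101)
11^2 = (11^1)^2 ≡ 11^2 = 121 ≡ 20 (mod 101)
11^4 = (11^2)^2 ≡ 20^2 = 400 ≡ 97 (mod 101)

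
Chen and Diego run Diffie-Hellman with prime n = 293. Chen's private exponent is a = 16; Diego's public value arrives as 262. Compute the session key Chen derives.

Shared key K = 262^16 mod 293.
262^1 ≡ 262 (mod 293)
262^2 = (262^1)^2 ≡ 262^2 = 68644 ≡ 82 (mod 293)
262^4 = (262^2)^2 ≡ 82^2 = 6724 ≡ 278 (mod 293)
262^8 = (262^4)^2 ≡ 278^2 = 77284 ≡ 225 (mod 293)
262^16 = (262^8)^2 ≡ 225^2 = 50625 ≡ 229 (mod 293)

229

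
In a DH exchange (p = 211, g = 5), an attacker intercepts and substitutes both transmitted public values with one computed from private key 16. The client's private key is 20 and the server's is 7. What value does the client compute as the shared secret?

171

The client receives an attacker's public value M = 5^16 mod 211 instead of the honest one.
5^1 ≡ 5 (mod 211)
5^2 = (5^1)^2 ≡ 5^2 = 25 ≡ 25 (mod 211)
5^4 = (5^2)^2 ≡ 25^2 = 625 ≡ 203 (mod 211)
5^8 = (5^4)^2 ≡ 203^2 = 41209 ≡ 64 (mod 211)
5^16 = (5^8)^2 ≡ 64^2 = 4096 ≡ 87 (mod 211)
So M = 87. The client computes K = M^20 mod 211.
87^1 ≡ 87 (mod 211)
87^2 = (87^1)^2 ≡ 87^2 = 7569 ≡ 184 (mod 211)
87^4 = (87^2)^2 ≡ 184^2 = 33856 ≡ 96 (mod 211)
87^8 = (87^4)^2 ≡ 96^2 = 9216 ≡ 143 (mod 211)
87^16 = (87^8)^2 ≡ 143^2 = 20449 ≡ 193 (mod 211)
87^20 = 87^16 · 87^4 ≡ 193 · 96 ≡ 171 (mod 211).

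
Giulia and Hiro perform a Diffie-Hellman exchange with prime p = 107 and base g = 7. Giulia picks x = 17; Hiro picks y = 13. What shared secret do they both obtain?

55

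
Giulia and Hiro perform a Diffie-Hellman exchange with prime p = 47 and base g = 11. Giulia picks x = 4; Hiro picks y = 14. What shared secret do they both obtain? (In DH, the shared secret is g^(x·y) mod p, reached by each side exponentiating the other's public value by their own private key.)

42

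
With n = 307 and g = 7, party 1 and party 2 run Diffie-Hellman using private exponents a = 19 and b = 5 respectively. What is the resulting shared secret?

11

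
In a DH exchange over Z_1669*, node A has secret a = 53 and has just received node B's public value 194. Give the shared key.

Shared key K = 194^53 mod 1669.
194^1 ≡ 194 (mod 1669)
194^2 = (194^1)^2 ≡ 194^2 = 37636 ≡ 918 (mod 1669)
194^4 = (194^2)^2 ≡ 918^2 = 842724 ≡ 1548 (mod 1669)
194^8 = (194^4)^2 ≡ 1548^2 = 2396304 ≡ 1289 (mod 1669)
194^16 = (194^8)^2 ≡ 1289^2 = 1661521 ≡ 866 (mod 1669)
194^32 = (194^16)^2 ≡ 866^2 = 749956 ≡ 575 (mod 1669)
194^53 = 194^32 · 194^16 · 194^4 · 194^1 ≡ 575 · 866 · 1548 · 194 ≡ 1587 (mod 1669).

1587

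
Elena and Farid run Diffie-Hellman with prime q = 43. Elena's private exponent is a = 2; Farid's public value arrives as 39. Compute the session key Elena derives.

16

Shared key K = 39^2 mod 43.
39^1 ≡ 39 (mod 43)
39^2 = (39^1)^2 ≡ 39^2 = 1521 ≡ 16 (mod 43)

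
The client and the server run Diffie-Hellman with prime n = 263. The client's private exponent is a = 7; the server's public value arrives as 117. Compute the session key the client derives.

98

Shared key K = 117^7 mod 263.
117^1 ≡ 117 (mod 263)
117^2 = (117^1)^2 ≡ 117^2 = 13689 ≡ 13 (mod 263)
117^4 = (117^2)^2 ≡ 13^2 = 169 ≡ 169 (mod 263)
117^7 = 117^4 · 117^2 · 117^1 ≡ 169 · 13 · 117 ≡ 98 (mod 263).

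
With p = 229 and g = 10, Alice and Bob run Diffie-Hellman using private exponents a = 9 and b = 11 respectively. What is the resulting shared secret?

106

Bob sends B = g^b mod p = 10^11 mod 229.
10^1 ≡ 10 (mod 229)
10^2 = (10^1)^2 ≡ 10^2 = 100 ≡ 100 (mod 229)
10^4 = (10^2)^2 ≡ 100^2 = 10000 ≡ 153 (mod 229)
10^8 = (10^4)^2 ≡ 153^2 = 23409 ≡ 51 (mod 229)
10^11 = 10^8 · 10^2 · 10^1 ≡ 51 · 100 · 10 ≡ 162 (mod 229).
So B = 162. Alice then computes K = B^a mod p = 162^9 mod 229.
162^1 ≡ 162 (mod 229)
162^2 = (162^1)^2 ≡ 162^2 = 26244 ≡ 138 (mod 229)
162^4 = (162^2)^2 ≡ 138^2 = 19044 ≡ 37 (mod 229)
162^8 = (162^4)^2 ≡ 37^2 = 1369 ≡ 224 (mod 229)
162^9 = 162^8 · 162^1 ≡ 224 · 162 ≡ 106 (mod 229).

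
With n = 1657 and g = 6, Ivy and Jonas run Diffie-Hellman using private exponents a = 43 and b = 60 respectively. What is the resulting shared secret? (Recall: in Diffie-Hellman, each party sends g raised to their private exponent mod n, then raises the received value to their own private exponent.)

1040

Jonas sends B = g^b mod n = 6^60 mod 1657.
6^1 ≡ 6 (mod 1657)
6^2 = (6^1)^2 ≡ 6^2 = 36 ≡ 36 (mod 1657)
6^4 = (6^2)^2 ≡ 36^2 = 1296 ≡ 1296 (mod 1657)
6^8 = (6^4)^2 ≡ 1296^2 = 1679616 ≡ 1075 (mod 1657)
6^16 = (6^8)^2 ≡ 1075^2 = 1155625 ≡ 696 (mod 1657)
6^32 = (6^16)^2 ≡ 696^2 = 484416 ≡ 572 (mod 1657)
6^60 = 6^32 · 6^16 · 6^8 · 6^4 ≡ 572 · 696 · 1075 · 1296 ≡ 232 (mod 1657).
So B = 232. Ivy then computes K = B^a mod n = 232^43 mod 1657.
232^1 ≡ 232 (mod 1657)
232^2 = (232^1)^2 ≡ 232^2 = 53824 ≡ 800 (mod 1657)
232^4 = (232^2)^2 ≡ 800^2 = 640000 ≡ 398 (mod 1657)
232^8 = (232^4)^2 ≡ 398^2 = 158404 ≡ 989 (mod 1657)
232^16 = (232^8)^2 ≡ 989^2 = 978121 ≡ 491 (mod 1657)
232^32 = (232^16)^2 ≡ 491^2 = 241081 ≡ 816 (mod 1657)
232^43 = 232^32 · 232^8 · 232^2 · 232^1 ≡ 816 · 989 · 800 · 232 ≡ 1040 (mod 1657).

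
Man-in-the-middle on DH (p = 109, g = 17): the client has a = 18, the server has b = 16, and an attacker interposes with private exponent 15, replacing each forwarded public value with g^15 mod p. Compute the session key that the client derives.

The client receives an attacker's public value M = 17^15 mod 109 instead of the honest one.
17^1 ≡ 17 (mod 109)
17^2 = (17^1)^2 ≡ 17^2 = 289 ≡ 71 (mod 109)
17^4 = (17^2)^2 ≡ 71^2 = 5041 ≡ 27 (mod 109)
17^8 = (17^4)^2 ≡ 27^2 = 729 ≡ 75 (mod 109)
17^15 = 17^8 · 17^4 · 17^2 · 17^1 ≡ 75 · 27 · 71 · 17 ≡ 68 (mod 109).
So M = 68. The client computes K = M^18 mod 109.
68^1 ≡ 68 (mod 109)
68^2 = (68^1)^2 ≡ 68^2 = 4624 ≡ 46 (mod 109)
68^4 = (68^2)^2 ≡ 46^2 = 2116 ≡ 45 (mod 109)
68^8 = (68^4)^2 ≡ 45^2 = 2025 ≡ 63 (mod 109)
68^16 = (68^8)^2 ≡ 63^2 = 3969 ≡ 45 (mod 109)
68^18 = 68^16 · 68^2 ≡ 45 · 46 ≡ 108 (mod 109).

108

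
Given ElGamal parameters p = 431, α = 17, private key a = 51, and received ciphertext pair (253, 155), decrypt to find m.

117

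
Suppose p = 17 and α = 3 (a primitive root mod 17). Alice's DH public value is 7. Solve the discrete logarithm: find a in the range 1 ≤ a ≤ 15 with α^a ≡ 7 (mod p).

11

Try successive powers of 3 modulo 17:
3^1 ≡ 3
3^2 ≡ 9
3^3 ≡ 10
3^4 ≡ 13
3^5 ≡ 5
3^6 ≡ 15
3^7 ≡ 11
3^8 ≡ 16
3^9 ≡ 14
3^10 ≡ 8
3^11 ≡ 7
Found: a = 11.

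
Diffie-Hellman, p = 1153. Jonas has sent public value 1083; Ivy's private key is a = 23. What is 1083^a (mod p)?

Shared key K = 1083^23 mod 1153.
1083^1 ≡ 1083 (mod 1153)
1083^2 = (1083^1)^2 ≡ 1083^2 = 1172889 ≡ 288 (mod 1153)
1083^4 = (1083^2)^2 ≡ 288^2 = 82944 ≡ 1081 (mod 1153)
1083^8 = (1083^4)^2 ≡ 1081^2 = 1168561 ≡ 572 (mod 1153)
1083^16 = (1083^8)^2 ≡ 572^2 = 327184 ≡ 885 (mod 1153)
1083^23 = 1083^16 · 1083^4 · 1083^2 · 1083^1 ≡ 885 · 1081 · 288 · 1083 ≡ 1004 (mod 1153).

1004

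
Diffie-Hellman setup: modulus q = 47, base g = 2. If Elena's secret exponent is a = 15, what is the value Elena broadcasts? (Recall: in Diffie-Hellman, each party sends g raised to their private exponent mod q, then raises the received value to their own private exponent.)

9

Public value = 2^15 (mod 47).
2^1 ≡ 2 (mod 47)
2^2 = (2^1)^2 ≡ 2^2 = 4 ≡ 4 (mod 47)
2^4 = (2^2)^2 ≡ 4^2 = 16 ≡ 16 (mod 47)
2^8 = (2^4)^2 ≡ 16^2 = 256 ≡ 21 (mod 47)
2^15 = 2^8 · 2^4 · 2^2 · 2^1 ≡ 21 · 16 · 4 · 2 ≡ 9 (mod 47).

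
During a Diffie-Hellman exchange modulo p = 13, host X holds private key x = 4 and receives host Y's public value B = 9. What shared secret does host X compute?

Shared key K = 9^4 mod 13.
9^1 ≡ 9 (mod 13)
9^2 = (9^1)^2 ≡ 9^2 = 81 ≡ 3 (mod 13)
9^4 = (9^2)^2 ≡ 3^2 = 9 ≡ 9 (mod 13)

9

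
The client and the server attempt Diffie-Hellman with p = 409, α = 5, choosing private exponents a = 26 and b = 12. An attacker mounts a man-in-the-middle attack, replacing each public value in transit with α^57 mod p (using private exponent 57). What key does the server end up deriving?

The server receives an attacker's public value M = 5^57 mod 409 instead of the honest one.
5^1 ≡ 5 (mod 409)
5^2 = (5^1)^2 ≡ 5^2 = 25 ≡ 25 (mod 409)
5^4 = (5^2)^2 ≡ 25^2 = 625 ≡ 216 (mod 409)
5^8 = (5^4)^2 ≡ 216^2 = 46656 ≡ 30 (mod 409)
5^16 = (5^8)^2 ≡ 30^2 = 900 ≡ 82 (mod 409)
5^32 = (5^16)^2 ≡ 82^2 = 6724 ≡ 180 (mod 409)
5^57 = 5^32 · 5^16 · 5^8 · 5^1 ≡ 180 · 82 · 30 · 5 ≡ 83 (mod 409).
So M = 83. The server computes K = M^12 mod 409.
83^1 ≡ 83 (mod 409)
83^2 = (83^1)^2 ≡ 83^2 = 6889 ≡ 345 (mod 409)
83^4 = (83^2)^2 ≡ 345^2 = 119025 ≡ 6 (mod 409)
83^8 = (83^4)^2 ≡ 6^2 = 36 ≡ 36 (mod 409)
83^12 = 83^8 · 83^4 ≡ 36 · 6 ≡ 216 (mod 409).

216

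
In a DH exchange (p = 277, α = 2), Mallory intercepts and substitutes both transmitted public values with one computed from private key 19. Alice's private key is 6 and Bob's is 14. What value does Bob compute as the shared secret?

122

Bob receives Mallory's public value M = 2^19 mod 277 instead of the honest one.
2^1 ≡ 2 (mod 277)
2^2 = (2^1)^2 ≡ 2^2 = 4 ≡ 4 (mod 277)
2^4 = (2^2)^2 ≡ 4^2 = 16 ≡ 16 (mod 277)
2^8 = (2^4)^2 ≡ 16^2 = 256 ≡ 256 (mod 277)
2^16 = (2^8)^2 ≡ 256^2 = 65536 ≡ 164 (mod 277)
2^19 = 2^16 · 2^2 · 2^1 ≡ 164 · 4 · 2 ≡ 204 (mod 277).
So M = 204. Bob computes K = M^14 mod 277.
204^1 ≡ 204 (mod 277)
204^2 = (204^1)^2 ≡ 204^2 = 41616 ≡ 66 (mod 277)
204^4 = (204^2)^2 ≡ 66^2 = 4356 ≡ 201 (mod 277)
204^8 = (204^4)^2 ≡ 201^2 = 40401 ≡ 236 (mod 277)
204^14 = 204^8 · 204^4 · 204^2 ≡ 236 · 201 · 66 ≡ 122 (mod 277).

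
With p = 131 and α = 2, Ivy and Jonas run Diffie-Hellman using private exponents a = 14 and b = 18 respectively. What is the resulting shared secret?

Ivy sends A = α^a mod p = 2^14 mod 131.
2^1 ≡ 2 (mod 131)
2^2 = (2^1)^2 ≡ 2^2 = 4 ≡ 4 (mod 131)
2^4 = (2^2)^2 ≡ 4^2 = 16 ≡ 16 (mod 131)
2^8 = (2^4)^2 ≡ 16^2 = 256 ≡ 125 (mod 131)
2^14 = 2^8 · 2^4 · 2^2 ≡ 125 · 16 · 4 ≡ 9 (mod 131).
So A = 9. Jonas then computes K = A^b mod p = 9^18 mod 131.
9^1 ≡ 9 (mod 131)
9^2 = (9^1)^2 ≡ 9^2 = 81 ≡ 81 (mod 131)
9^4 = (9^2)^2 ≡ 81^2 = 6561 ≡ 11 (mod 131)
9^8 = (9^4)^2 ≡ 11^2 = 121 ≡ 121 (mod 131)
9^16 = (9^8)^2 ≡ 121^2 = 14641 ≡ 100 (mod 131)
9^18 = 9^16 · 9^2 ≡ 100 · 81 ≡ 109 (mod 131).

109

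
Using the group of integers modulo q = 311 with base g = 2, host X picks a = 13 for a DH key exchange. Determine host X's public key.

Public value = 2^13 mod 311.
2^1 ≡ 2 (mod 311)
2^2 = (2^1)^2 ≡ 2^2 = 4 ≡ 4 (mod 311)
2^4 = (2^2)^2 ≡ 4^2 = 16 ≡ 16 (mod 311)
2^8 = (2^4)^2 ≡ 16^2 = 256 ≡ 256 (mod 311)
2^13 = 2^8 · 2^4 · 2^1 ≡ 256 · 16 · 2 ≡ 106 (mod 311).

106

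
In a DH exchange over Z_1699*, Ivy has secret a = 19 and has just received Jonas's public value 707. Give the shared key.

1572

Shared key K = 707^19 mod 1699.
707^1 ≡ 707 (mod 1699)
707^2 = (707^1)^2 ≡ 707^2 = 499849 ≡ 343 (mod 1699)
707^4 = (707^2)^2 ≡ 343^2 = 117649 ≡ 418 (mod 1699)
707^8 = (707^4)^2 ≡ 418^2 = 174724 ≡ 1426 (mod 1699)
707^16 = (707^8)^2 ≡ 1426^2 = 2033476 ≡ 1472 (mod 1699)
707^19 = 707^16 · 707^2 · 707^1 ≡ 1472 · 343 · 707 ≡ 1572 (mod 1699).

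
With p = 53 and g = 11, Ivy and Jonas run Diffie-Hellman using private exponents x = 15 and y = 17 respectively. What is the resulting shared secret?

43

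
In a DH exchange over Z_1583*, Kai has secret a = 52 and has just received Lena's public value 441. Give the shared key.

Shared key K = 441^52 mod 1583.
441^1 ≡ 441 (mod 1583)
441^2 = (441^1)^2 ≡ 441^2 = 194481 ≡ 1355 (mod 1583)
441^4 = (441^2)^2 ≡ 1355^2 = 1836025 ≡ 1328 (mod 1583)
441^8 = (441^4)^2 ≡ 1328^2 = 1763584 ≡ 122 (mod 1583)
441^16 = (441^8)^2 ≡ 122^2 = 14884 ≡ 637 (mod 1583)
441^32 = (441^16)^2 ≡ 637^2 = 405769 ≡ 521 (mod 1583)
441^52 = 441^32 · 441^16 · 441^4 ≡ 521 · 637 · 1328 ≡ 128 (mod 1583).

128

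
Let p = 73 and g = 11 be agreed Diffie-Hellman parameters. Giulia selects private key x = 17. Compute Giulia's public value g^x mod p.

Public value = 11^17 mod 73.
11^1 ≡ 11 (mod 73)
11^2 = (11^1)^2 ≡ 11^2 = 121 ≡ 48 (mod 73)
11^4 = (11^2)^2 ≡ 48^2 = 2304 ≡ 41 (mod 73)
11^8 = (11^4)^2 ≡ 41^2 = 1681 ≡ 2 (mod 73)
11^16 = (11^8)^2 ≡ 2^2 = 4 ≡ 4 (mod 73)
11^17 = 11^16 · 11^1 ≡ 4 · 11 ≡ 44 (mod 73).

44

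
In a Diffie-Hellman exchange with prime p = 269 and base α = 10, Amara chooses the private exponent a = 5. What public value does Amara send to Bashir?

201

Public value = 10^{5} \pmod{269}.
10^1 ≡ 10 (mod 269)
10^2 = (10^1)^2 ≡ 10^2 = 100 ≡ 100 (mod 269)
10^4 = (10^2)^2 ≡ 100^2 = 10000 ≡ 47 (mod 269)
10^5 = 10^4 · 10^1 ≡ 47 · 10 ≡ 201 (mod 269).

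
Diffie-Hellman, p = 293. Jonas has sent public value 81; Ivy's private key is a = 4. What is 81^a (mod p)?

Shared key K = 81^4 mod 293.
81^1 ≡ 81 (mod 293)
81^2 = (81^1)^2 ≡ 81^2 = 6561 ≡ 115 (mod 293)
81^4 = (81^2)^2 ≡ 115^2 = 13225 ≡ 40 (mod 293)

40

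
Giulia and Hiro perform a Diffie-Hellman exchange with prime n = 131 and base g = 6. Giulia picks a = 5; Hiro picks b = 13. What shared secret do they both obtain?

130

Giulia sends A = g^a mod n = 6^5 mod 131.
6^1 ≡ 6 (mod 131)
6^2 = (6^1)^2 ≡ 6^2 = 36 ≡ 36 (mod 131)
6^4 = (6^2)^2 ≡ 36^2 = 1296 ≡ 117 (mod 131)
6^5 = 6^4 · 6^1 ≡ 117 · 6 ≡ 47 (mod 131).
So A = 47. Hiro then computes K = A^b mod n = 47^13 mod 131.
47^1 ≡ 47 (mod 131)
47^2 = (47^1)^2 ≡ 47^2 = 2209 ≡ 113 (mod 131)
47^4 = (47^2)^2 ≡ 113^2 = 12769 ≡ 62 (mod 131)
47^8 = (47^4)^2 ≡ 62^2 = 3844 ≡ 45 (mod 131)
47^13 = 47^8 · 47^4 · 47^1 ≡ 45 · 62 · 47 ≡ 130 (mod 131).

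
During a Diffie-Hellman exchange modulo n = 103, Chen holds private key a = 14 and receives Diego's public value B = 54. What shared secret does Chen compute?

Shared key K = 54^14 mod 103.
54^1 ≡ 54 (mod 103)
54^2 = (54^1)^2 ≡ 54^2 = 2916 ≡ 32 (mod 103)
54^4 = (54^2)^2 ≡ 32^2 = 1024 ≡ 97 (mod 103)
54^8 = (54^4)^2 ≡ 97^2 = 9409 ≡ 36 (mod 103)
54^14 = 54^8 · 54^4 · 54^2 ≡ 36 · 97 · 32 ≡ 92 (mod 103).

92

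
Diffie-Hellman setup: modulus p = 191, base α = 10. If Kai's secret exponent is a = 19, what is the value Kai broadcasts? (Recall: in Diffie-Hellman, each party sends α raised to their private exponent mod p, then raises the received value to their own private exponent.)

184

Public value = 10^19 (mod 191).
10^1 ≡ 10 (mod 191)
10^2 = (10^1)^2 ≡ 10^2 = 100 ≡ 100 (mod 191)
10^4 = (10^2)^2 ≡ 100^2 = 10000 ≡ 68 (mod 191)
10^8 = (10^4)^2 ≡ 68^2 = 4624 ≡ 40 (mod 191)
10^16 = (10^8)^2 ≡ 40^2 = 1600 ≡ 72 (mod 191)
10^19 = 10^16 · 10^2 · 10^1 ≡ 72 · 100 · 10 ≡ 184 (mod 191).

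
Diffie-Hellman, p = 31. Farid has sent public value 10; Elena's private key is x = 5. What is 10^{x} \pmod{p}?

25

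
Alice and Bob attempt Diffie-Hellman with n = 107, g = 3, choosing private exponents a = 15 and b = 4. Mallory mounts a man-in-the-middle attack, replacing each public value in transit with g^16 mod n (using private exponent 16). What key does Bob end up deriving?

62

Bob receives Mallory's public value M = 3^16 mod 107 instead of the honest one.
3^1 ≡ 3 (mod 107)
3^2 = (3^1)^2 ≡ 3^2 = 9 ≡ 9 (mod 107)
3^4 = (3^2)^2 ≡ 9^2 = 81 ≡ 81 (mod 107)
3^8 = (3^4)^2 ≡ 81^2 = 6561 ≡ 34 (mod 107)
3^16 = (3^8)^2 ≡ 34^2 = 1156 ≡ 86 (mod 107)
So M = 86. Bob computes K = M^4 mod 107.
86^1 ≡ 86 (mod 107)
86^2 = (86^1)^2 ≡ 86^2 = 7396 ≡ 13 (mod 107)
86^4 = (86^2)^2 ≡ 13^2 = 169 ≡ 62 (mod 107)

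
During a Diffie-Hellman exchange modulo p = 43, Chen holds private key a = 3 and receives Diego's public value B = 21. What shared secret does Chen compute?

Shared key K = 21^3 mod 43.
21^1 ≡ 21 (mod 43)
21^2 = (21^1)^2 ≡ 21^2 = 441 ≡ 11 (mod 43)
21^3 = 21^2 · 21^1 ≡ 11 · 21 ≡ 16 (mod 43).

16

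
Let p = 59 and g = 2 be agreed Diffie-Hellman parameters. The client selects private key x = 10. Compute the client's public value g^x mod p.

21

Public value = 2^10 mod 59.
2^1 ≡ 2 (mod 59)
2^2 = (2^1)^2 ≡ 2^2 = 4 ≡ 4 (mod 59)
2^4 = (2^2)^2 ≡ 4^2 = 16 ≡ 16 (mod 59)
2^8 = (2^4)^2 ≡ 16^2 = 256 ≡ 20 (mod 59)
2^10 = 2^8 · 2^2 ≡ 20 · 4 ≡ 21 (mod 59).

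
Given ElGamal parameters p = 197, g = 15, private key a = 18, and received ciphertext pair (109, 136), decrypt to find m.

Shared mask s = c₁^a mod p = 109^18 mod 197.
109^1 ≡ 109 (mod 197)
109^2 = (109^1)^2 ≡ 109^2 = 11881 ≡ 61 (mod 197)
109^4 = (109^2)^2 ≡ 61^2 = 3721 ≡ 175 (mod 197)
109^8 = (109^4)^2 ≡ 175^2 = 30625 ≡ 90 (mod 197)
109^16 = (109^8)^2 ≡ 90^2 = 8100 ≡ 23 (mod 197)
109^18 = 109^16 · 109^2 ≡ 23 · 61 ≡ 24 (mod 197).
So s = 24; s⁻¹ ≡ 156 (mod 197).
m = c₂ · s⁻¹ mod 197 = 136 · 156 mod 197 = 137.

137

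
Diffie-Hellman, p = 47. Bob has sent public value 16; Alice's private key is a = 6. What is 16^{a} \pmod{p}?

2

Shared key K = 16^6 mod 47.
16^1 ≡ 16 (mod 47)
16^2 = (16^1)^2 ≡ 16^2 = 256 ≡ 21 (mod 47)
16^4 = (16^2)^2 ≡ 21^2 = 441 ≡ 18 (mod 47)
16^6 = 16^4 · 16^2 ≡ 18 · 21 ≡ 2 (mod 47).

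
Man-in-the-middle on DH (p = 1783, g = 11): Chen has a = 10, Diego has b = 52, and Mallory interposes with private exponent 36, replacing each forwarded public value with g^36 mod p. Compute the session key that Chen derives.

1090

Chen receives Mallory's public value M = 11^36 mod 1783 instead of the honest one.
11^1 ≡ 11 (mod 1783)
11^2 = (11^1)^2 ≡ 11^2 = 121 ≡ 121 (mod 1783)
11^4 = (11^2)^2 ≡ 121^2 = 14641 ≡ 377 (mod 1783)
11^8 = (11^4)^2 ≡ 377^2 = 142129 ≡ 1272 (mod 1783)
11^16 = (11^8)^2 ≡ 1272^2 = 1617984 ≡ 803 (mod 1783)
11^32 = (11^16)^2 ≡ 803^2 = 644809 ≡ 1146 (mod 1783)
11^36 = 11^32 · 11^4 ≡ 1146 · 377 ≡ 556 (mod 1783).
So M = 556. Chen computes K = M^10 mod 1783.
556^1 ≡ 556 (mod 1783)
556^2 = (556^1)^2 ≡ 556^2 = 309136 ≡ 677 (mod 1783)
556^4 = (556^2)^2 ≡ 677^2 = 458329 ≡ 98 (mod 1783)
556^8 = (556^4)^2 ≡ 98^2 = 9604 ≡ 689 (mod 1783)
556^10 = 556^8 · 556^2 ≡ 689 · 677 ≡ 1090 (mod 1783).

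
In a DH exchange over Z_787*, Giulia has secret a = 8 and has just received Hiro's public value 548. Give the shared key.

653

Shared key K = 548^8 mod 787.
548^1 ≡ 548 (mod 787)
548^2 = (548^1)^2 ≡ 548^2 = 300304 ≡ 457 (mod 787)
548^4 = (548^2)^2 ≡ 457^2 = 208849 ≡ 294 (mod 787)
548^8 = (548^4)^2 ≡ 294^2 = 86436 ≡ 653 (mod 787)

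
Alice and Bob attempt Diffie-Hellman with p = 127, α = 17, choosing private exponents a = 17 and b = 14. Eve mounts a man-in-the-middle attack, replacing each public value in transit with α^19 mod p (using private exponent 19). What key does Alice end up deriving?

Alice receives Eve's public value M = 17^19 mod 127 instead of the honest one.
17^1 ≡ 17 (mod 127)
17^2 = (17^1)^2 ≡ 17^2 = 289 ≡ 35 (mod 127)
17^4 = (17^2)^2 ≡ 35^2 = 1225 ≡ 82 (mod 127)
17^8 = (17^4)^2 ≡ 82^2 = 6724 ≡ 120 (mod 127)
17^16 = (17^8)^2 ≡ 120^2 = 14400 ≡ 49 (mod 127)
17^19 = 17^16 · 17^2 · 17^1 ≡ 49 · 35 · 17 ≡ 72 (mod 127).
So M = 72. Alice computes K = M^17 mod 127.
72^1 ≡ 72 (mod 127)
72^2 = (72^1)^2 ≡ 72^2 = 5184 ≡ 104 (mod 127)
72^4 = (72^2)^2 ≡ 104^2 = 10816 ≡ 21 (mod 127)
72^8 = (72^4)^2 ≡ 21^2 = 441 ≡ 60 (mod 127)
72^16 = (72^8)^2 ≡ 60^2 = 3600 ≡ 44 (mod 127)
72^17 = 72^16 · 72^1 ≡ 44 · 72 ≡ 120 (mod 127).

120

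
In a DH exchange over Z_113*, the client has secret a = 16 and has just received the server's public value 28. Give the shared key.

106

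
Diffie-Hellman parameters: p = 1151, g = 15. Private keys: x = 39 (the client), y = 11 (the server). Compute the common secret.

The server sends B = g^y mod p = 15^11 mod 1151.
15^1 ≡ 15 (mod 1151)
15^2 = (15^1)^2 ≡ 15^2 = 225 ≡ 225 (mod 1151)
15^4 = (15^2)^2 ≡ 225^2 = 50625 ≡ 1132 (mod 1151)
15^8 = (15^4)^2 ≡ 1132^2 = 1281424 ≡ 361 (mod 1151)
15^11 = 15^8 · 15^2 · 15^1 ≡ 361 · 225 · 15 ≡ 617 (mod 1151).
So B = 617. The client then computes K = B^x mod p = 617^39 mod 1151.
617^1 ≡ 617 (mod 1151)
617^2 = (617^1)^2 ≡ 617^2 = 380689 ≡ 859 (mod 1151)
617^4 = (617^2)^2 ≡ 859^2 = 737881 ≡ 90 (mod 1151)
617^8 = (617^4)^2 ≡ 90^2 = 8100 ≡ 43 (mod 1151)
617^16 = (617^8)^2 ≡ 43^2 = 1849 ≡ 698 (mod 1151)
617^32 = (617^16)^2 ≡ 698^2 = 487204 ≡ 331 (mod 1151)
617^39 = 617^32 · 617^4 · 617^2 · 617^1 ≡ 331 · 90 · 859 · 617 ≡ 967 (mod 1151).

967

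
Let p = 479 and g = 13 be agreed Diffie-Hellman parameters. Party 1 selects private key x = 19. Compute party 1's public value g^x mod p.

130

Public value = 13^19 mod 479.
13^1 ≡ 13 (mod 479)
13^2 = (13^1)^2 ≡ 13^2 = 169 ≡ 169 (mod 479)
13^4 = (13^2)^2 ≡ 169^2 = 28561 ≡ 300 (mod 479)
13^8 = (13^4)^2 ≡ 300^2 = 90000 ≡ 427 (mod 479)
13^16 = (13^8)^2 ≡ 427^2 = 182329 ≡ 309 (mod 479)
13^19 = 13^16 · 13^2 · 13^1 ≡ 309 · 169 · 13 ≡ 130 (mod 479).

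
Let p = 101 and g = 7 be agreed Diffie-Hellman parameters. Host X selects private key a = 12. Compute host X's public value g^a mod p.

Public value = 7^12 mod 101.
7^1 ≡ 7 (mod 101)
7^2 = (7^1)^2 ≡ 7^2 = 49 ≡ 49 (mod 101)
7^4 = (7^2)^2 ≡ 49^2 = 2401 ≡ 78 (mod 101)
7^8 = (7^4)^2 ≡ 78^2 = 6084 ≡ 24 (mod 101)
7^12 = 7^8 · 7^4 ≡ 24 · 78 ≡ 54 (mod 101).

54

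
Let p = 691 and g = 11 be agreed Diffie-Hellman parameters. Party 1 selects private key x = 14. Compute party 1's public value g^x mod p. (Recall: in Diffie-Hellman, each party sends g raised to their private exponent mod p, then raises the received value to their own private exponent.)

317

Public value = 11^14 mod 691.
11^1 ≡ 11 (mod 691)
11^2 = (11^1)^2 ≡ 11^2 = 121 ≡ 121 (mod 691)
11^4 = (11^2)^2 ≡ 121^2 = 14641 ≡ 130 (mod 691)
11^8 = (11^4)^2 ≡ 130^2 = 16900 ≡ 316 (mod 691)
11^14 = 11^8 · 11^4 · 11^2 ≡ 316 · 130 · 121 ≡ 317 (mod 691).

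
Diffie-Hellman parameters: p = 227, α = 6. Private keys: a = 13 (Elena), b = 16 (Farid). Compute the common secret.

Elena sends A = α^a mod p = 6^13 mod 227.
6^1 ≡ 6 (mod 227)
6^2 = (6^1)^2 ≡ 6^2 = 36 ≡ 36 (mod 227)
6^4 = (6^2)^2 ≡ 36^2 = 1296 ≡ 161 (mod 227)
6^8 = (6^4)^2 ≡ 161^2 = 25921 ≡ 43 (mod 227)
6^13 = 6^8 · 6^4 · 6^1 ≡ 43 · 161 · 6 ≡ 224 (mod 227).
So A = 224. Farid then computes K = A^b mod p = 224^16 mod 227.
224^1 ≡ 224 (mod 227)
224^2 = (224^1)^2 ≡ 224^2 = 50176 ≡ 9 (mod 227)
224^4 = (224^2)^2 ≡ 9^2 = 81 ≡ 81 (mod 227)
224^8 = (224^4)^2 ≡ 81^2 = 6561 ≡ 205 (mod 227)
224^16 = (224^8)^2 ≡ 205^2 = 42025 ≡ 30 (mod 227)

30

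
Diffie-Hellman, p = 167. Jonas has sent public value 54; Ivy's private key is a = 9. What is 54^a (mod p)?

97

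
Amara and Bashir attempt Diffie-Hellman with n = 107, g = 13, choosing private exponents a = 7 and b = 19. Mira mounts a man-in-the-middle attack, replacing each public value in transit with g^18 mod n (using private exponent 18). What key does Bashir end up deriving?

Bashir receives Mira's public value M = 13^18 mod 107 instead of the honest one.
13^1 ≡ 13 (mod 107)
13^2 = (13^1)^2 ≡ 13^2 = 169 ≡ 62 (mod 107)
13^4 = (13^2)^2 ≡ 62^2 = 3844 ≡ 99 (mod 107)
13^8 = (13^4)^2 ≡ 99^2 = 9801 ≡ 64 (mod 107)
13^16 = (13^8)^2 ≡ 64^2 = 4096 ≡ 30 (mod 107)
13^18 = 13^16 · 13^2 ≡ 30 · 62 ≡ 41 (mod 107).
So M = 41. Bashir computes K = M^19 mod 107.
41^1 ≡ 41 (mod 107)
41^2 = (41^1)^2 ≡ 41^2 = 1681 ≡ 76 (mod 107)
41^4 = (41^2)^2 ≡ 76^2 = 5776 ≡ 105 (mod 107)
41^8 = (41^4)^2 ≡ 105^2 = 11025 ≡ 4 (mod 107)
41^16 = (41^8)^2 ≡ 4^2 = 16 ≡ 16 (mod 107)
41^19 = 41^16 · 41^2 · 41^1 ≡ 16 · 76 · 41 ≡ 101 (mod 107).

101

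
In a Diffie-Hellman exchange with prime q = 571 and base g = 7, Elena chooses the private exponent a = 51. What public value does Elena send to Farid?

241

Public value = 7^51 mod 571.
7^1 ≡ 7 (mod 571)
7^2 = (7^1)^2 ≡ 7^2 = 49 ≡ 49 (mod 571)
7^4 = (7^2)^2 ≡ 49^2 = 2401 ≡ 117 (mod 571)
7^8 = (7^4)^2 ≡ 117^2 = 13689 ≡ 556 (mod 571)
7^16 = (7^8)^2 ≡ 556^2 = 309136 ≡ 225 (mod 571)
7^32 = (7^16)^2 ≡ 225^2 = 50625 ≡ 377 (mod 571)
7^51 = 7^32 · 7^16 · 7^2 · 7^1 ≡ 377 · 225 · 49 · 7 ≡ 241 (mod 571).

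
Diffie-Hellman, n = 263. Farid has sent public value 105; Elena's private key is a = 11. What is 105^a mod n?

Shared key K = 105^11 mod 263.
105^1 ≡ 105 (mod 263)
105^2 = (105^1)^2 ≡ 105^2 = 11025 ≡ 242 (mod 263)
105^4 = (105^2)^2 ≡ 242^2 = 58564 ≡ 178 (mod 263)
105^8 = (105^4)^2 ≡ 178^2 = 31684 ≡ 124 (mod 263)
105^11 = 105^8 · 105^2 · 105^1 ≡ 124 · 242 · 105 ≡ 100 (mod 263).

100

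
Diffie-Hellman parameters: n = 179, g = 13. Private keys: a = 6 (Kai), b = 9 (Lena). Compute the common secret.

Lena sends B = g^b mod n = 13^9 mod 179.
13^1 ≡ 13 (mod 179)
13^2 = (13^1)^2 ≡ 13^2 = 169 ≡ 169 (mod 179)
13^4 = (13^2)^2 ≡ 169^2 = 28561 ≡ 100 (mod 179)
13^8 = (13^4)^2 ≡ 100^2 = 10000 ≡ 155 (mod 179)
13^9 = 13^8 · 13^1 ≡ 155 · 13 ≡ 46 (mod 179).
So B = 46. Kai then computes K = B^a mod n = 46^6 mod 179.
46^1 ≡ 46 (mod 179)
46^2 = (46^1)^2 ≡ 46^2 = 2116 ≡ 147 (mod 179)
46^4 = (46^2)^2 ≡ 147^2 = 21609 ≡ 129 (mod 179)
46^6 = 46^4 · 46^2 ≡ 129 · 147 ≡ 168 (mod 179).

168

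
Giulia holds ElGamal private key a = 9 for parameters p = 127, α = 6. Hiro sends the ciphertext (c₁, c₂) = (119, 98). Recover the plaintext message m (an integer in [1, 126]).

58

Shared mask s = c₁^a mod p = 119^9 mod 127.
119^1 ≡ 119 (mod 127)
119^2 = (119^1)^2 ≡ 119^2 = 14161 ≡ 64 (mod 127)
119^4 = (119^2)^2 ≡ 64^2 = 4096 ≡ 32 (mod 127)
119^8 = (119^4)^2 ≡ 32^2 = 1024 ≡ 8 (mod 127)
119^9 = 119^8 · 119^1 ≡ 8 · 119 ≡ 63 (mod 127).
So s = 63; s⁻¹ ≡ 125 (mod 127).
m = c₂ · s⁻¹ mod 127 = 98 · 125 mod 127 = 58.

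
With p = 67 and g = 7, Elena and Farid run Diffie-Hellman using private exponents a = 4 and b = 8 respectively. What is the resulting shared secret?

Farid sends B = g^b mod p = 7^8 mod 67.
7^1 ≡ 7 (mod 67)
7^2 = (7^1)^2 ≡ 7^2 = 49 ≡ 49 (mod 67)
7^4 = (7^2)^2 ≡ 49^2 = 2401 ≡ 56 (mod 67)
7^8 = (7^4)^2 ≡ 56^2 = 3136 ≡ 54 (mod 67)
So B = 54. Elena then computes K = B^a mod p = 54^4 mod 67.
54^1 ≡ 54 (mod 67)
54^2 = (54^1)^2 ≡ 54^2 = 2916 ≡ 35 (mod 67)
54^4 = (54^2)^2 ≡ 35^2 = 1225 ≡ 19 (mod 67)

19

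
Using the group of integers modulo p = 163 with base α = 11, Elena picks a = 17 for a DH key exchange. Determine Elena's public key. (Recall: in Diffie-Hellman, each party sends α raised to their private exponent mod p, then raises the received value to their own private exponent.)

101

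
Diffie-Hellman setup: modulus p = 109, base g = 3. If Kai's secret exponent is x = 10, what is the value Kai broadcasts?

Public value = 3^10 mod 109.
3^1 ≡ 3 (mod 109)
3^2 = (3^1)^2 ≡ 3^2 = 9 ≡ 9 (mod 109)
3^4 = (3^2)^2 ≡ 9^2 = 81 ≡ 81 (mod 109)
3^8 = (3^4)^2 ≡ 81^2 = 6561 ≡ 21 (mod 109)
3^10 = 3^8 · 3^2 ≡ 21 · 9 ≡ 80 (mod 109).

80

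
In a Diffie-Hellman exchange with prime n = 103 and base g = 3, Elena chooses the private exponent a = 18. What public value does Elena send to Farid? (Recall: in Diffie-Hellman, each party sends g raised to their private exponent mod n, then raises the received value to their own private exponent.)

Public value = 3^18 mod 103.
3^1 ≡ 3 (mod 103)
3^2 = (3^1)^2 ≡ 3^2 = 9 ≡ 9 (mod 103)
3^4 = (3^2)^2 ≡ 9^2 = 81 ≡ 81 (mod 103)
3^8 = (3^4)^2 ≡ 81^2 = 6561 ≡ 72 (mod 103)
3^16 = (3^8)^2 ≡ 72^2 = 5184 ≡ 34 (mod 103)
3^18 = 3^16 · 3^2 ≡ 34 · 9 ≡ 100 (mod 103).

100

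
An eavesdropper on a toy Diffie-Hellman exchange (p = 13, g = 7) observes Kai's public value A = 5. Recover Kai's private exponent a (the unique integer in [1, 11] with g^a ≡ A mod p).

3

Try successive powers of 7 modulo 13:
7^1 ≡ 7
7^2 ≡ 10
7^3 ≡ 5
Found: a = 3.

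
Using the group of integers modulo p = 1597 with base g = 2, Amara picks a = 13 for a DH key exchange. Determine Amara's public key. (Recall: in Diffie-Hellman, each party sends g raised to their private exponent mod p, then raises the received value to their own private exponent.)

207

Public value = 2^13 (mod 1597).
2^1 ≡ 2 (mod 1597)
2^2 = (2^1)^2 ≡ 2^2 = 4 ≡ 4 (mod 1597)
2^4 = (2^2)^2 ≡ 4^2 = 16 ≡ 16 (mod 1597)
2^8 = (2^4)^2 ≡ 16^2 = 256 ≡ 256 (mod 1597)
2^13 = 2^8 · 2^4 · 2^1 ≡ 256 · 16 · 2 ≡ 207 (mod 1597).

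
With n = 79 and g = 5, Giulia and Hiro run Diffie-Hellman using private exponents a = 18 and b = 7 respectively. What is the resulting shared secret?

8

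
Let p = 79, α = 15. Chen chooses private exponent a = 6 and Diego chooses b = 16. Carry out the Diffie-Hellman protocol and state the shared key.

52

Chen sends A = α^a mod p = 15^6 mod 79.
15^1 ≡ 15 (mod 79)
15^2 = (15^1)^2 ≡ 15^2 = 225 ≡ 67 (mod 79)
15^4 = (15^2)^2 ≡ 67^2 = 4489 ≡ 65 (mod 79)
15^6 = 15^4 · 15^2 ≡ 65 · 67 ≡ 10 (mod 79).
So A = 10. Diego then computes K = A^b mod p = 10^16 mod 79.
10^1 ≡ 10 (mod 79)
10^2 = (10^1)^2 ≡ 10^2 = 100 ≡ 21 (mod 79)
10^4 = (10^2)^2 ≡ 21^2 = 441 ≡ 46 (mod 79)
10^8 = (10^4)^2 ≡ 46^2 = 2116 ≡ 62 (mod 79)
10^16 = (10^8)^2 ≡ 62^2 = 3844 ≡ 52 (mod 79)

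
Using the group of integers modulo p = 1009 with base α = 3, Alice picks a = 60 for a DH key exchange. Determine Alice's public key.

Public value = 3^60 (mod 1009).
3^1 ≡ 3 (mod 1009)
3^2 = (3^1)^2 ≡ 3^2 = 9 ≡ 9 (mod 1009)
3^4 = (3^2)^2 ≡ 9^2 = 81 ≡ 81 (mod 1009)
3^8 = (3^4)^2 ≡ 81^2 = 6561 ≡ 507 (mod 1009)
3^16 = (3^8)^2 ≡ 507^2 = 257049 ≡ 763 (mod 1009)
3^32 = (3^16)^2 ≡ 763^2 = 582169 ≡ 985 (mod 1009)
3^60 = 3^32 · 3^16 · 3^8 · 3^4 ≡ 985 · 763 · 507 · 81 ≡ 904 (mod 1009).

904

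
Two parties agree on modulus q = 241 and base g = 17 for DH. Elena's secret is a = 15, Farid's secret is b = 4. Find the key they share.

64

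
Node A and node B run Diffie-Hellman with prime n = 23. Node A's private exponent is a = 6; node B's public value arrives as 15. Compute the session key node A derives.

13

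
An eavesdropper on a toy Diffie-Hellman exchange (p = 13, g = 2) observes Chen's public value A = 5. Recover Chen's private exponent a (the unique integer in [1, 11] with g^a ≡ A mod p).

Try successive powers of 2 modulo 13:
2^1 ≡ 2
2^2 ≡ 4
2^3 ≡ 8
2^4 ≡ 3
2^5 ≡ 6
2^6 ≡ 12
2^7 ≡ 11
2^8 ≡ 9
2^9 ≡ 5
Found: a = 9.

9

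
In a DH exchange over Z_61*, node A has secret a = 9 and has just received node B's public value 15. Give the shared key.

9

Shared key K = 15^9 mod 61.
15^1 ≡ 15 (mod 61)
15^2 = (15^1)^2 ≡ 15^2 = 225 ≡ 42 (mod 61)
15^4 = (15^2)^2 ≡ 42^2 = 1764 ≡ 56 (mod 61)
15^8 = (15^4)^2 ≡ 56^2 = 3136 ≡ 25 (mod 61)
15^9 = 15^8 · 15^1 ≡ 25 · 15 ≡ 9 (mod 61).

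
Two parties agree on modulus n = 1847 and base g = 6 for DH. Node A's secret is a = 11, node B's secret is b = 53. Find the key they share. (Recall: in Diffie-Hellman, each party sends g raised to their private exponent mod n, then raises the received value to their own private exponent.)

Node A sends A = g^a mod n = 6^11 mod 1847.
6^1 ≡ 6 (mod 1847)
6^2 = (6^1)^2 ≡ 6^2 = 36 ≡ 36 (mod 1847)
6^4 = (6^2)^2 ≡ 36^2 = 1296 ≡ 1296 (mod 1847)
6^8 = (6^4)^2 ≡ 1296^2 = 1679616 ≡ 693 (mod 1847)
6^11 = 6^8 · 6^2 · 6^1 ≡ 693 · 36 · 6 ≡ 81 (mod 1847).
So A = 81. Node B then computes K = A^b mod n = 81^53 mod 1847.
81^1 ≡ 81 (mod 1847)
81^2 = (81^1)^2 ≡ 81^2 = 6561 ≡ 1020 (mod 1847)
81^4 = (81^2)^2 ≡ 1020^2 = 1040400 ≡ 539 (mod 1847)
81^8 = (81^4)^2 ≡ 539^2 = 290521 ≡ 542 (mod 1847)
81^16 = (81^8)^2 ≡ 542^2 = 293764 ≡ 91 (mod 1847)
81^32 = (81^16)^2 ≡ 91^2 = 8281 ≡ 893 (mod 1847)
81^53 = 81^32 · 81^16 · 81^4 · 81^1 ≡ 893 · 91 · 539 · 81 ≡ 1498 (mod 1847).

1498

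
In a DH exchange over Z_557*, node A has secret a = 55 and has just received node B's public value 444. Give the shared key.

225

Shared key K = 444^55 mod 557.
444^1 ≡ 444 (mod 557)
444^2 = (444^1)^2 ≡ 444^2 = 197136 ≡ 515 (mod 557)
444^4 = (444^2)^2 ≡ 515^2 = 265225 ≡ 93 (mod 557)
444^8 = (444^4)^2 ≡ 93^2 = 8649 ≡ 294 (mod 557)
444^16 = (444^8)^2 ≡ 294^2 = 86436 ≡ 101 (mod 557)
444^32 = (444^16)^2 ≡ 101^2 = 10201 ≡ 175 (mod 557)
444^55 = 444^32 · 444^16 · 444^4 · 444^2 · 444^1 ≡ 175 · 101 · 93 · 515 · 444 ≡ 225 (mod 557).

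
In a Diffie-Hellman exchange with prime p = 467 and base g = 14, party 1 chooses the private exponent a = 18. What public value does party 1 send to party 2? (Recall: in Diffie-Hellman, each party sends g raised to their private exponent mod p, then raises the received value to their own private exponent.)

Public value = 14^18 mod 467.
14^1 ≡ 14 (mod 467)
14^2 = (14^1)^2 ≡ 14^2 = 196 ≡ 196 (mod 467)
14^4 = (14^2)^2 ≡ 196^2 = 38416 ≡ 122 (mod 467)
14^8 = (14^4)^2 ≡ 122^2 = 14884 ≡ 407 (mod 467)
14^16 = (14^8)^2 ≡ 407^2 = 165649 ≡ 331 (mod 467)
14^18 = 14^16 · 14^2 ≡ 331 · 196 ≡ 430 (mod 467).

430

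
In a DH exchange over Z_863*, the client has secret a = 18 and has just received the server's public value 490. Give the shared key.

345

Shared key K = 490^18 mod 863.
490^1 ≡ 490 (mod 863)
490^2 = (490^1)^2 ≡ 490^2 = 240100 ≡ 186 (mod 863)
490^4 = (490^2)^2 ≡ 186^2 = 34596 ≡ 76 (mod 863)
490^8 = (490^4)^2 ≡ 76^2 = 5776 ≡ 598 (mod 863)
490^16 = (490^8)^2 ≡ 598^2 = 357604 ≡ 322 (mod 863)
490^18 = 490^16 · 490^2 ≡ 322 · 186 ≡ 345 (mod 863).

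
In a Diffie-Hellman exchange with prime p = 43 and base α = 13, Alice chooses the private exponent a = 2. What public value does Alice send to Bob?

40

Public value = 13^2 mod 43.
13^1 ≡ 13 (mod 43)
13^2 = (13^1)^2 ≡ 13^2 = 169 ≡ 40 (mod 43)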